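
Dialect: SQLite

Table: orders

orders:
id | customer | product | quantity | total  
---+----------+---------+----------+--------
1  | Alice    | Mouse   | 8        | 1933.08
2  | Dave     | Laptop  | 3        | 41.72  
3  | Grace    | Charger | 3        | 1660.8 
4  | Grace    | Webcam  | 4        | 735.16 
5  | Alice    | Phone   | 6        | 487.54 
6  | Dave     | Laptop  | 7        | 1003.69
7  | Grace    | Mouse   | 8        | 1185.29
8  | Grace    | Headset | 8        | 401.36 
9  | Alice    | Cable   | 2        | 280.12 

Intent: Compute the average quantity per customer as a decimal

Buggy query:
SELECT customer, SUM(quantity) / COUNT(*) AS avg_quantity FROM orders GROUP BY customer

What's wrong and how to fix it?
Bug: Both operands are integers, so '/' performs integer division and truncates

Fix: Cast one side to REAL so the division keeps the fractional part

Corrected query:
SELECT customer, SUM(quantity) * 1.0 / COUNT(*) AS avg_quantity FROM orders GROUP BY customer

Result:
customer | avg_quantity
---------+-------------
Alice    | 5.333333    
Dave     | 5           
Grace    | 5.75        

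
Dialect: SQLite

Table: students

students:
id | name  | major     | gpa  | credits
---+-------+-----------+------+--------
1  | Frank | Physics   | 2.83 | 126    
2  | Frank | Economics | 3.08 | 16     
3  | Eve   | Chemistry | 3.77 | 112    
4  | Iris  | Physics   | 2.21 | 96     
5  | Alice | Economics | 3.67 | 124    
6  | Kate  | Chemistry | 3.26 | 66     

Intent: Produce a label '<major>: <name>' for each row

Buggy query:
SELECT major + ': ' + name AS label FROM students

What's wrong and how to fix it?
Bug: SQLite uses || for string concatenation; + coerces text to numbers (yielding 0)

Fix: Use the || operator for string concatenation

Corrected query:
SELECT major || ': ' || name AS label FROM students

Result:
label           
----------------
Physics: Frank  
Economics: Frank
Chemistry: Eve  
Physics: Iris   
Economics: Alice
Chemistry: Kate 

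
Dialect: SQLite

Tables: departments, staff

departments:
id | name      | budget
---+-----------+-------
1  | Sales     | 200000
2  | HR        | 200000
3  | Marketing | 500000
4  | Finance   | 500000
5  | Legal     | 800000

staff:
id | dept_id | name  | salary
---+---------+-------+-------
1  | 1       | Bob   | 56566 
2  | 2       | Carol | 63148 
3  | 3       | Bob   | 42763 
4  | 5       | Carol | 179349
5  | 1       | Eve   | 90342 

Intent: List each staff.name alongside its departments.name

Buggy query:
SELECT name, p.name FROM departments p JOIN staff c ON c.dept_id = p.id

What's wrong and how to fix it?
Bug: Both tables have a 'name' column; the unqualified reference is ambiguous

Fix: Prefix ambiguous columns with the table alias

Corrected query:
SELECT c.name, p.name FROM departments p JOIN staff c ON c.dept_id = p.id

Result:
name  | name     
------+----------
Bob   | Sales    
Carol | HR       
Bob   | Marketing
Carol | Legal    
Eve   | Sales    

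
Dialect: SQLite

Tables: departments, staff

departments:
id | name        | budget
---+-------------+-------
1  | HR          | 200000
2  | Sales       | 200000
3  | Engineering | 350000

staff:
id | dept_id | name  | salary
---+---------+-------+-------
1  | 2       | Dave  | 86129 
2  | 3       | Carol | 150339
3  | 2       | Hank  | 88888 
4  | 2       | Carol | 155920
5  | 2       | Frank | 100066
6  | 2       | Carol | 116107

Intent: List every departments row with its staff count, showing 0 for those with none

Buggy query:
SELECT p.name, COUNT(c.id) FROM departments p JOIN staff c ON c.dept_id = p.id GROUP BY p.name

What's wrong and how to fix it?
Bug: INNER JOIN drops departments rows that have no matching staff rows

Fix: Use LEFT JOIN so parents without children still appear (COUNT(c.id) gives 0)

Corrected query:
SELECT p.name, COUNT(c.id) FROM departments p LEFT JOIN staff c ON c.dept_id = p.id GROUP BY p.name

Result:
name        | COUNT(c.id)
------------+------------
Engineering | 1          
HR          | 0          
Sales       | 5          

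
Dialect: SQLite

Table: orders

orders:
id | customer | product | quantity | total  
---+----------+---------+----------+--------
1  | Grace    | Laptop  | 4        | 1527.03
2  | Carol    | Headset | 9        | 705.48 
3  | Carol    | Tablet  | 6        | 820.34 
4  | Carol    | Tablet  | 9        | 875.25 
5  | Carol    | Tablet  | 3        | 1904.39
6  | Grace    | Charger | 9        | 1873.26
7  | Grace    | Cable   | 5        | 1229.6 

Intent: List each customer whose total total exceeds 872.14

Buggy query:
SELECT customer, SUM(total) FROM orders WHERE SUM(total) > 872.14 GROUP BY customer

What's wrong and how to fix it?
Bug: SUM(total) is an aggregate, but WHERE filters rows before aggregation

Fix: Use HAVING (which filters groups after aggregation) instead of WHERE

Corrected query:
SELECT customer, SUM(total) FROM orders GROUP BY customer HAVING SUM(total) > 872.14

Result:
customer | SUM(total)
---------+-----------
Carol    | 4305.46   
Grace    | 4629.89   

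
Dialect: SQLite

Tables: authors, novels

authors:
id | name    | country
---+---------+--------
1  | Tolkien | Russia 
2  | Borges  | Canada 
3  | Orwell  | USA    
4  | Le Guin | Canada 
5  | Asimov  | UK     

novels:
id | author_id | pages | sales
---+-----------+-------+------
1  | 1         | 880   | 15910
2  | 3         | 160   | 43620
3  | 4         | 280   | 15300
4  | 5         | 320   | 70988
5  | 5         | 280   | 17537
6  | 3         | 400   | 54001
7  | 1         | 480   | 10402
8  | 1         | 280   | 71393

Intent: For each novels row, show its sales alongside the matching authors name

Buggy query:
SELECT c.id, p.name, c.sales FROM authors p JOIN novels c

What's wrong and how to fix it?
Bug: JOIN with no ON clause produces a cartesian product; every novels row pairs with every authors row

Fix: Specify the join condition linking the foreign key to the parent id

Corrected query:
SELECT c.id, p.name, c.sales FROM authors p JOIN novels c ON c.author_id = p.id

Result:
id | name    | sales
---+---------+------
1  | Tolkien | 15910
2  | Orwell  | 43620
3  | Le Guin | 15300
4  | Asimov  | 70988
5  | Asimov  | 17537
6  | Orwell  | 54001
7  | Tolkien | 10402
8  | Tolkien | 71393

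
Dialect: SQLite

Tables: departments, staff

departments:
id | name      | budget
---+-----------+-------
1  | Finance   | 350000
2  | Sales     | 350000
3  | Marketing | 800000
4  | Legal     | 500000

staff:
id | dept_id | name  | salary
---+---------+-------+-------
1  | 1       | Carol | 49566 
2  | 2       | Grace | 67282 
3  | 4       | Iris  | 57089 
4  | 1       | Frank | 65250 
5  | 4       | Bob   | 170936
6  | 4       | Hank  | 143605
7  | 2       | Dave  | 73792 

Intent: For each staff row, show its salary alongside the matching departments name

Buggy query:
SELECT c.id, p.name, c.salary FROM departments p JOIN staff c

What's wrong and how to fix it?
Bug: Missing join condition: each staff row is matched to all departments rows instead of just its own

Fix: Add ON c.dept_id = p.id to the JOIN

Corrected query:
SELECT c.id, p.name, c.salary FROM departments p JOIN staff c ON c.dept_id = p.id

Result:
id | name    | salary
---+---------+-------
1  | Finance | 49566 
2  | Sales   | 67282 
3  | Legal   | 57089 
4  | Finance | 65250 
5  | Legal   | 170936
6  | Legal   | 143605
7  | Sales   | 73792 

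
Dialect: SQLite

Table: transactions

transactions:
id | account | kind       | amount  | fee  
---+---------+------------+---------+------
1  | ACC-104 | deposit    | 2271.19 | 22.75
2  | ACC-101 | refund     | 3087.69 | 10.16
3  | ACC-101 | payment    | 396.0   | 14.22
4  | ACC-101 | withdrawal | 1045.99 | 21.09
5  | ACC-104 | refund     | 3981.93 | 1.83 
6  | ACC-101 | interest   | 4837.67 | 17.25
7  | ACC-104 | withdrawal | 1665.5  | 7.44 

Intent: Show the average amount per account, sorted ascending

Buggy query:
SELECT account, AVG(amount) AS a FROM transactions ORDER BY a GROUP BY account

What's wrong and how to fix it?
Bug: GROUP BY must precede ORDER BY

Fix: Move ORDER BY to the end, after GROUP BY

Corrected query:
SELECT account, AVG(amount) AS a FROM transactions GROUP BY account ORDER BY a

Result:
account | a        
--------+----------
ACC-101 | 2341.8375
ACC-104 | 2639.54  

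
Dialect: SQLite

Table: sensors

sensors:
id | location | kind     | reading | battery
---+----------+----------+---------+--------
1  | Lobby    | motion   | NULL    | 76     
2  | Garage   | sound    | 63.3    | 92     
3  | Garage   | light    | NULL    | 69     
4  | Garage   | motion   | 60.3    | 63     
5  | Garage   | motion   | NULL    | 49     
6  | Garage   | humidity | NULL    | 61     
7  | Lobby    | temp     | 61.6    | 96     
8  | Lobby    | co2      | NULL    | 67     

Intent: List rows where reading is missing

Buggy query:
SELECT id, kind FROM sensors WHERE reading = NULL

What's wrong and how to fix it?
Bug: '= NULL' is always unknown in SQL three-valued logic, so no rows match

Fix: Replace '= NULL' with 'IS NULL'

Corrected query:
SELECT id, kind FROM sensors WHERE reading IS NULL

Result:
id | kind    
---+---------
1  | motion  
3  | light   
5  | motion  
6  | humidity
8  | co2     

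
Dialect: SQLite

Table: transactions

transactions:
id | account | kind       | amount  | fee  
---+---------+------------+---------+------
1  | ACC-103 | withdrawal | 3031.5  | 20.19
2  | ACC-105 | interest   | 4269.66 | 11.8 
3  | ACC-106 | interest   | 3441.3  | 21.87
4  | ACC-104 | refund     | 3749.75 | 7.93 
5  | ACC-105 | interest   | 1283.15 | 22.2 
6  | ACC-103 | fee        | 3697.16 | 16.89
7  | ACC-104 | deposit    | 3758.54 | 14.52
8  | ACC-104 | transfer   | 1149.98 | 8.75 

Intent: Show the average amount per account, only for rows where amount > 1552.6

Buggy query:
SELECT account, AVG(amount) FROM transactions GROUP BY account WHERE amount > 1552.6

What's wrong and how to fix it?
Bug: WHERE cannot follow GROUP BY

Fix: Move the WHERE clause before GROUP BY

Corrected query:
SELECT account, AVG(amount) FROM transactions WHERE amount > 1552.6 GROUP BY account

Result:
account | AVG(amount)
--------+------------
ACC-103 | 3364.33    
ACC-104 | 3754.145   
ACC-105 | 4269.66    
ACC-106 | 3441.3     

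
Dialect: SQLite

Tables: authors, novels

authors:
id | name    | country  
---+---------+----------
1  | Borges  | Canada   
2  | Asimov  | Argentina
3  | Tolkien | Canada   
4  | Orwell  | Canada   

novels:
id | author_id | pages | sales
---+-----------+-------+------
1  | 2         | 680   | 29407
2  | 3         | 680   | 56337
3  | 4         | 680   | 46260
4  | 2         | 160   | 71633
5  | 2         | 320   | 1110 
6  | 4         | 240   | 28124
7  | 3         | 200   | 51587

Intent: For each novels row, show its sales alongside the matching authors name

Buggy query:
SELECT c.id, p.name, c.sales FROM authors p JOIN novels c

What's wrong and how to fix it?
Bug: JOIN with no ON clause produces a cartesian product; every novels row pairs with every authors row

Fix: Add ON c.author_id = p.id to the JOIN

Corrected query:
SELECT c.id, p.name, c.sales FROM authors p JOIN novels c ON c.author_id = p.id

Result:
id | name    | sales
---+---------+------
1  | Asimov  | 29407
2  | Tolkien | 56337
3  | Orwell  | 46260
4  | Asimov  | 71633
5  | Asimov  | 1110 
6  | Orwell  | 28124
7  | Tolkien | 51587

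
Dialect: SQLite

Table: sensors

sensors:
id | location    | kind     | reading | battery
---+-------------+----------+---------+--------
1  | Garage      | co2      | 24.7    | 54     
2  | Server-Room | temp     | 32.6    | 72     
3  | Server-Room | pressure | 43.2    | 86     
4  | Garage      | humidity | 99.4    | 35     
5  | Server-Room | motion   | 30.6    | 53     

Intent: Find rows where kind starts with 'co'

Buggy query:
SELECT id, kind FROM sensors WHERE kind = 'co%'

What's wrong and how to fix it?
Bug: '=' compares the literal string including the % character; pattern matching needs LIKE

Fix: Use LIKE for wildcard pattern matching

Corrected query:
SELECT id, kind FROM sensors WHERE kind LIKE 'co%'

Result:
id | kind
---+-----
1  | co2 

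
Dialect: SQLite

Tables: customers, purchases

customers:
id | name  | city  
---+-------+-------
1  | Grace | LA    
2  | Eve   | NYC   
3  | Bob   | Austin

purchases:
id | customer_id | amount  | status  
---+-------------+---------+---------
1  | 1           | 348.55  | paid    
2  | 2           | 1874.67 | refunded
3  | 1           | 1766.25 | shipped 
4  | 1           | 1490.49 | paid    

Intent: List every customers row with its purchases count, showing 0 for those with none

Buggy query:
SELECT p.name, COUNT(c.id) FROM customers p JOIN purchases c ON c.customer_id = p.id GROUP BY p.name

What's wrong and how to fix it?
Bug: INNER JOIN drops customers rows that have no matching purchases rows

Fix: Switch to LEFT JOIN to retain unmatched parent rows

Corrected query:
SELECT p.name, COUNT(c.id) FROM customers p LEFT JOIN purchases c ON c.customer_id = p.id GROUP BY p.name

Result:
name  | COUNT(c.id)
------+------------
Bob   | 0          
Eve   | 1          
Grace | 3          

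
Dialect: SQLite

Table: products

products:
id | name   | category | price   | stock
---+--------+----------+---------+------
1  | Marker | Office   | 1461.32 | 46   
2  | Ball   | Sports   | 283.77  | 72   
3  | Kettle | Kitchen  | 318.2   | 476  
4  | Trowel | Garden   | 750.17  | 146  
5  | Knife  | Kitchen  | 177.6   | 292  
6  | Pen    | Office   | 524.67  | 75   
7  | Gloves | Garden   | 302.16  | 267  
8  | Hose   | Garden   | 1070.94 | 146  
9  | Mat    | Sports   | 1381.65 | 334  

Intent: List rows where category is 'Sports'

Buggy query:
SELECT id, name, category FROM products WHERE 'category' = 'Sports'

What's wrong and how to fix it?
Bug: Single quotes denote string literals in SQL; the column name is being compared as a constant string

Fix: Remove the quotes around the column name (or use double quotes for an identifier)

Corrected query:
SELECT id, name, category FROM products WHERE category = 'Sports'

Result:
id | name | category
---+------+---------
2  | Ball | Sports  
9  | Mat  | Sports  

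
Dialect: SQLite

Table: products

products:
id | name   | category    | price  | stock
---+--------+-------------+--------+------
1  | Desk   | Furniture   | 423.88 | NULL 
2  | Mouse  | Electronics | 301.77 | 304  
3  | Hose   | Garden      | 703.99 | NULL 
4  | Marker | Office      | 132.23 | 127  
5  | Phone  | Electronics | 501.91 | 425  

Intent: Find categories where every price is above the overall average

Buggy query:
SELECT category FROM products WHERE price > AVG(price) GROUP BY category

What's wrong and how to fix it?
Bug: AVG() is an aggregate; it can't sit directly in WHERE

Fix: Compute the overall average in a scalar subquery and compare each group's MIN against it in HAVING

Corrected query:
SELECT category FROM products GROUP BY category HAVING MIN(price) > (SELECT AVG(price) FROM products)

Result:
category 
---------
Furniture
Garden   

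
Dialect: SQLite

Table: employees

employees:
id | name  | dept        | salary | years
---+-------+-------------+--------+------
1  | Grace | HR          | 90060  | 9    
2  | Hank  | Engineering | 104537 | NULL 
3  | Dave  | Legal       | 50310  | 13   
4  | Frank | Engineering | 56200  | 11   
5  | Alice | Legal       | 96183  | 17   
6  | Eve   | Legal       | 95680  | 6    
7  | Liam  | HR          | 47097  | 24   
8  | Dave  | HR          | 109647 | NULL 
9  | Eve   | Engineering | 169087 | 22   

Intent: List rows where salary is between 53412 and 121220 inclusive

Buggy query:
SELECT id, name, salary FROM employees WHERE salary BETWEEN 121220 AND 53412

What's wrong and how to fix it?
Bug: BETWEEN expects the lower bound first; with 121220 AND 53412 the range is empty

Fix: Write BETWEEN 53412 AND 121220

Corrected query:
SELECT id, name, salary FROM employees WHERE salary BETWEEN 53412 AND 121220

Result:
id | name  | salary
---+-------+-------
1  | Grace | 90060 
2  | Hank  | 104537
4  | Frank | 56200 
5  | Alice | 96183 
6  | Eve   | 95680 
8  | Dave  | 109647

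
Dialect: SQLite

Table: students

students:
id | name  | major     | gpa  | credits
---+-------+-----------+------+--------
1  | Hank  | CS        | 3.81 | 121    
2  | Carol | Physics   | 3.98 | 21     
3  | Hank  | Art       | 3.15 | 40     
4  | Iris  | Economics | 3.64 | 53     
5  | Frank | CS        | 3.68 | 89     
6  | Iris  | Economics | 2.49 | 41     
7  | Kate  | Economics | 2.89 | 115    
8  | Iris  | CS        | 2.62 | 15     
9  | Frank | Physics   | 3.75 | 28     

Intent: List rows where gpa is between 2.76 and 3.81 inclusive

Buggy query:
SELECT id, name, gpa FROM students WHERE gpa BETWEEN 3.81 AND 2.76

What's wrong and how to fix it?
Bug: The bounds are reversed; BETWEEN a AND b requires a <= b to match anything

Fix: Swap the bounds so the smaller value comes first

Corrected query:
SELECT id, name, gpa FROM students WHERE gpa BETWEEN 2.76 AND 3.81

Result:
id | name  | gpa 
---+-------+-----
1  | Hank  | 3.81
3  | Hank  | 3.15
4  | Iris  | 3.64
5  | Frank | 3.68
7  | Kate  | 2.89
9  | Frank | 3.75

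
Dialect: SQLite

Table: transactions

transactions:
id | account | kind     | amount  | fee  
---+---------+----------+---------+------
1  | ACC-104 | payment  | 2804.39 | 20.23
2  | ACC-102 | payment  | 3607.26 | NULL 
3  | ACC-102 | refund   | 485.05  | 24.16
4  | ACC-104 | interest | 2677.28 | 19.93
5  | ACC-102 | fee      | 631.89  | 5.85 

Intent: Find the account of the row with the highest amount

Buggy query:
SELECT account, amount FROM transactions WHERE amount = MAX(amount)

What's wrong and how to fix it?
Bug: WHERE is evaluated per row; an aggregate over the whole table isn't defined there

Fix: Wrap MAX in a scalar subquery so WHERE compares against a single value

Corrected query:
SELECT account, amount FROM transactions WHERE amount = (SELECT MAX(amount) FROM transactions)

Result:
account | amount 
--------+--------
ACC-102 | 3607.26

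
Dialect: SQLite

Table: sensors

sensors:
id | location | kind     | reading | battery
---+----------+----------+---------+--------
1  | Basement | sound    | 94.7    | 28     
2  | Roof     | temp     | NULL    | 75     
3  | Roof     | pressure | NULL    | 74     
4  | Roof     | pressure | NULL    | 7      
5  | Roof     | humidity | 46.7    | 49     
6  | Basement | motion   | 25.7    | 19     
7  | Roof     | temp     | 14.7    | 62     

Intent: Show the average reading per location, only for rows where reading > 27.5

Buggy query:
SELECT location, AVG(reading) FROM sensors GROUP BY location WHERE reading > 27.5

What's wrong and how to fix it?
Bug: WHERE cannot follow GROUP BY

Fix: Place WHERE between FROM and GROUP BY

Corrected query:
SELECT location, AVG(reading) FROM sensors WHERE reading > 27.5 GROUP BY location

Result:
location | AVG(reading)
---------+-------------
Basement | 94.7        
Roof     | 46.7        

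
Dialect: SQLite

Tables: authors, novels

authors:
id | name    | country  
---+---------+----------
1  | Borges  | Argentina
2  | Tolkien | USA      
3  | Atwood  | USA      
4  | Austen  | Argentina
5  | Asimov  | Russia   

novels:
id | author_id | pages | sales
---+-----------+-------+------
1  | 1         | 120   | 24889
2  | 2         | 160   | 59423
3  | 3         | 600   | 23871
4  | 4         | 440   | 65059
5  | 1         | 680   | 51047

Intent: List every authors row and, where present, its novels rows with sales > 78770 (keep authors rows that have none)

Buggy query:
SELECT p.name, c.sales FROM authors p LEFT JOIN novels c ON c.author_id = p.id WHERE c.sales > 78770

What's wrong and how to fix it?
Bug: Filtering c.sales in WHERE discards the NULL rows produced by LEFT JOIN, turning it into an inner join

Fix: Put 'c.sales > 78770' in the JOIN's ON clause instead of WHERE

Corrected query:
SELECT p.name, c.sales FROM authors p LEFT JOIN novels c ON c.author_id = p.id AND c.sales > 78770

Result:
name    | sales
--------+------
Borges  | NULL 
Tolkien | NULL 
Atwood  | NULL 
Austen  | NULL 
Asimov  | NULL 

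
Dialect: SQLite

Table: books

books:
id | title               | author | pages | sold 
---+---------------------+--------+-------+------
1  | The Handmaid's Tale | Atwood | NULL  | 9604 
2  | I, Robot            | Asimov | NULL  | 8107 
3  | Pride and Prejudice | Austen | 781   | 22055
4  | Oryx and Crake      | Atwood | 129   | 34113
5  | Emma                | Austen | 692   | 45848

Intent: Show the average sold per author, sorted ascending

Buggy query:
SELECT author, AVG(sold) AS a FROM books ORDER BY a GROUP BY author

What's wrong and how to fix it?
Bug: GROUP BY must precede ORDER BY

Fix: Move ORDER BY to the end, after GROUP BY

Corrected query:
SELECT author, AVG(sold) AS a FROM books GROUP BY author ORDER BY a

Result:
author | a      
-------+--------
Asimov | 8107   
Atwood | 21858.5
Austen | 33951.5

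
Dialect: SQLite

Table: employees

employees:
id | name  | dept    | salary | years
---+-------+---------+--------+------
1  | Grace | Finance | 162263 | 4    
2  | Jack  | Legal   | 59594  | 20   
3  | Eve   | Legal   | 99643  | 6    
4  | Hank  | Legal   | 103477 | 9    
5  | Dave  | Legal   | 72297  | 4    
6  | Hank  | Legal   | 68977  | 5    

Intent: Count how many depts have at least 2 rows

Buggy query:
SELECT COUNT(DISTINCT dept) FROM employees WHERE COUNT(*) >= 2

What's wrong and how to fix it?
Bug: COUNT(*) cannot appear in WHERE; the per-group count doesn't exist yet

Fix: Group first with HAVING COUNT(*) >= 2, then COUNT the resulting groups

Corrected query:
SELECT COUNT(*) FROM (SELECT dept FROM employees GROUP BY dept HAVING COUNT(*) >= 2)

Result:
COUNT(*)
--------
1       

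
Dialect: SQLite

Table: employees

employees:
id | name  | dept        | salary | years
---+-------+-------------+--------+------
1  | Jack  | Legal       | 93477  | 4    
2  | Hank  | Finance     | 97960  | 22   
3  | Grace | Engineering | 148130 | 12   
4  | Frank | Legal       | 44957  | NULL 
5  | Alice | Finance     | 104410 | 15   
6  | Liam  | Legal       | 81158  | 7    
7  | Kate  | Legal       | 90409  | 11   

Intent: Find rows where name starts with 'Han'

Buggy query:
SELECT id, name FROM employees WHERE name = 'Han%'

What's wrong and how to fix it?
Bug: Wildcards only work with LIKE; '=' treats '%' as a literal character

Fix: Use LIKE for wildcard pattern matching

Corrected query:
SELECT id, name FROM employees WHERE name LIKE 'Han%'

Result:
id | name
---+-----
2  | Hank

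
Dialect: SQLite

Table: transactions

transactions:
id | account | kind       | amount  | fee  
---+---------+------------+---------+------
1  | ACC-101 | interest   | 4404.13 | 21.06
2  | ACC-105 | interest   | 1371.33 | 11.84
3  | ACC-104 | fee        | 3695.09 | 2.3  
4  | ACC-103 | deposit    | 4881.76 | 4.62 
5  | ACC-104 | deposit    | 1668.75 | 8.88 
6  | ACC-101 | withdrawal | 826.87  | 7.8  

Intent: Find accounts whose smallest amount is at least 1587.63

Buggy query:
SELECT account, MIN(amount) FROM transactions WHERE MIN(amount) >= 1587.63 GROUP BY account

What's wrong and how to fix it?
Bug: MIN() in WHERE is a misuse of aggregate

Fix: Replace WHERE with HAVING after the GROUP BY

Corrected query:
SELECT account, MIN(amount) FROM transactions GROUP BY account HAVING MIN(amount) >= 1587.63

Result:
account | MIN(amount)
--------+------------
ACC-103 | 4881.76    
ACC-104 | 1668.75    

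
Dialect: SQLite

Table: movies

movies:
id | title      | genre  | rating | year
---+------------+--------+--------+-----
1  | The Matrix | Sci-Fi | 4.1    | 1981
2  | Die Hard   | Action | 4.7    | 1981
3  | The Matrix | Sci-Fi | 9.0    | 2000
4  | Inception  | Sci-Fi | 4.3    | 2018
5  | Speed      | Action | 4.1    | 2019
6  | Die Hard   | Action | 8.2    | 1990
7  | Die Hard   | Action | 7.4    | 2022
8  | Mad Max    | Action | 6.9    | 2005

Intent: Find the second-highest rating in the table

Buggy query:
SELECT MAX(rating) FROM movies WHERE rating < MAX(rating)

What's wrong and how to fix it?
Bug: MAX(rating) on the right of the comparison is an aggregate-in-WHERE error

Fix: Compute the overall MAX in a subquery, then take MAX of rows below it

Corrected query:
SELECT MAX(rating) FROM movies WHERE rating < (SELECT MAX(rating) FROM movies)

Result:
MAX(rating)
-----------
8.2        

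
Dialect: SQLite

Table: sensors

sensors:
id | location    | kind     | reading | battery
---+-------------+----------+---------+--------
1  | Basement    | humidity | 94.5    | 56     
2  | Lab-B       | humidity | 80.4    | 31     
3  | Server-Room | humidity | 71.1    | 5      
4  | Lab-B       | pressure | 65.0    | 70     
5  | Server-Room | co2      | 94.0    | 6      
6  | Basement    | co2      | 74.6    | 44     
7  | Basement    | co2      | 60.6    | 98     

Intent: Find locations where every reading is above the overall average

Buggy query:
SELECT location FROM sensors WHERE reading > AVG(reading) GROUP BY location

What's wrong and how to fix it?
Bug: WHERE evaluates per row before aggregation, so AVG() is unavailable

Fix: Compute the overall average in a scalar subquery and compare each group's MIN against it in HAVING

Corrected query:
SELECT location FROM sensors GROUP BY location HAVING MIN(reading) > (SELECT AVG(reading) FROM sensors)

Result:
(no rows)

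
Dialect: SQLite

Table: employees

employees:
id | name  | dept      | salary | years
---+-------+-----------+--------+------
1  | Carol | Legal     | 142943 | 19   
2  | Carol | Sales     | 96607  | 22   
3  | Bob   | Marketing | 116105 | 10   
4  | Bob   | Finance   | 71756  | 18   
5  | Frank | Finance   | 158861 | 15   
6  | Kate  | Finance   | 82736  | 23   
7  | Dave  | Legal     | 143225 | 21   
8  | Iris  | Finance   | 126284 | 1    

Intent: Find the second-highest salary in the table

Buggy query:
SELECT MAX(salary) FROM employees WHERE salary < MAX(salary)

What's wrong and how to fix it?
Bug: MAX(salary) on the right of the comparison is an aggregate-in-WHERE error

Fix: Put the inner MAX in a scalar subquery

Corrected query:
SELECT MAX(salary) FROM employees WHERE salary < (SELECT MAX(salary) FROM employees)

Result:
MAX(salary)
-----------
143225     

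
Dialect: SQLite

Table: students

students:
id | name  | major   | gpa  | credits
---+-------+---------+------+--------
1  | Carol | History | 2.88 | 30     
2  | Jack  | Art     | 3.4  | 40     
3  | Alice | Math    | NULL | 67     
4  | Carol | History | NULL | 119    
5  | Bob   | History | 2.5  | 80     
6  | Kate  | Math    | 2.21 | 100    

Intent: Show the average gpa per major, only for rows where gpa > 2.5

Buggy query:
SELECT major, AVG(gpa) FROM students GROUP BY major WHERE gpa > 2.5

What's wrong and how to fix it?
Bug: WHERE cannot follow GROUP BY

Fix: Move the WHERE clause before GROUP BY

Corrected query:
SELECT major, AVG(gpa) FROM students WHERE gpa > 2.5 GROUP BY major

Result:
major   | AVG(gpa)
--------+---------
Art     | 3.4     
History | 2.88    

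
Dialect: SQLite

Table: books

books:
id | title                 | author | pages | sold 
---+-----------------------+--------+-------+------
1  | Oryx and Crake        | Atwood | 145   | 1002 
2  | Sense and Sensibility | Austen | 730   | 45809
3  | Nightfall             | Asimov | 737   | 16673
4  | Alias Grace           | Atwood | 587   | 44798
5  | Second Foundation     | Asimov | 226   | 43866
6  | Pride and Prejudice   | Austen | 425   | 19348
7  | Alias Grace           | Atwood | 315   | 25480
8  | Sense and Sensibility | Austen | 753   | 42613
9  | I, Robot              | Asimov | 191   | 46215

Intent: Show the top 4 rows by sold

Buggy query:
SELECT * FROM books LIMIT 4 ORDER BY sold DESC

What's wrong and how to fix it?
Bug: LIMIT must come after ORDER BY

Fix: Swap the clauses: ORDER BY first, then LIMIT

Corrected query:
SELECT * FROM books ORDER BY sold DESC LIMIT 4

Result:
id | title                 | author | pages | sold 
---+-----------------------+--------+-------+------
9  | I, Robot              | Asimov | 191   | 46215
2  | Sense and Sensibility | Austen | 730   | 45809
4  | Alias Grace           | Atwood | 587   | 44798
5  | Second Foundation     | Asimov | 226   | 43866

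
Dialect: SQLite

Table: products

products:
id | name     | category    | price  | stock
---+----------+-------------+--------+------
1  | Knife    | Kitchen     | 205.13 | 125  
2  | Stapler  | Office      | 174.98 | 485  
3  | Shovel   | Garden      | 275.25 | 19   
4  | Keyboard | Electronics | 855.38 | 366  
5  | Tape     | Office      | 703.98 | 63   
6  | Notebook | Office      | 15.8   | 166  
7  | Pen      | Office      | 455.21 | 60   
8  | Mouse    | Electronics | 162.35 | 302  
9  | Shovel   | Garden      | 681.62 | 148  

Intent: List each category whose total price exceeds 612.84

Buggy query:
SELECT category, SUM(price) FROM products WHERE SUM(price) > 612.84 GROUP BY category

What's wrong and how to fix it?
Bug: SUM(price) is an aggregate, but WHERE filters rows before aggregation

Fix: Move the aggregate condition to a HAVING clause

Corrected query:
SELECT category, SUM(price) FROM products GROUP BY category HAVING SUM(price) > 612.84

Result:
category    | SUM(price)
------------+-----------
Electronics | 1017.73   
Garden      | 956.87    
Office      | 1349.97   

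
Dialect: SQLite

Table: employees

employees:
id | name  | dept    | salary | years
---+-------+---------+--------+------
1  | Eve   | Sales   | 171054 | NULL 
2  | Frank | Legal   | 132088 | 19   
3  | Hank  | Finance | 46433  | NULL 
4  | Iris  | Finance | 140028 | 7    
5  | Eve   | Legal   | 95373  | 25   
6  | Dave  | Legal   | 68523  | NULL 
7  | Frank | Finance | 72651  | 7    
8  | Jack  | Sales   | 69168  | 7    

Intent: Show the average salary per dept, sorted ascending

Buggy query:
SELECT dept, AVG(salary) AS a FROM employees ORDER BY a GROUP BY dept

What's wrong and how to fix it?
Bug: ORDER BY appears before GROUP BY; SQL clause order requires GROUP BY first

Fix: Reorder: SELECT … FROM … GROUP BY … ORDER BY …

Corrected query:
SELECT dept, AVG(salary) AS a FROM employees GROUP BY dept ORDER BY a

Result:
dept    | a           
--------+-------------
Finance | 86370.666667
Legal   | 98661.333333
Sales   | 120111      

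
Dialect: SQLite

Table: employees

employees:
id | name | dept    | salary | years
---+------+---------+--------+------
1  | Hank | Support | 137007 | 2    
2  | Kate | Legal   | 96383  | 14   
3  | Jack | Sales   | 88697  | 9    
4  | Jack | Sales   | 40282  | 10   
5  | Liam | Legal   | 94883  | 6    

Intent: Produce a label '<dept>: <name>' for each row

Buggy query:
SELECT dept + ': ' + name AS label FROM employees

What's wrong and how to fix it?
Bug: SQLite uses || for string concatenation; + coerces text to numbers (yielding 0)

Fix: Use the || operator for string concatenation

Corrected query:
SELECT dept || ': ' || name AS label FROM employees

Result:
label        
-------------
Support: Hank
Legal: Kate  
Sales: Jack  
Sales: Jack  
Legal: Liam  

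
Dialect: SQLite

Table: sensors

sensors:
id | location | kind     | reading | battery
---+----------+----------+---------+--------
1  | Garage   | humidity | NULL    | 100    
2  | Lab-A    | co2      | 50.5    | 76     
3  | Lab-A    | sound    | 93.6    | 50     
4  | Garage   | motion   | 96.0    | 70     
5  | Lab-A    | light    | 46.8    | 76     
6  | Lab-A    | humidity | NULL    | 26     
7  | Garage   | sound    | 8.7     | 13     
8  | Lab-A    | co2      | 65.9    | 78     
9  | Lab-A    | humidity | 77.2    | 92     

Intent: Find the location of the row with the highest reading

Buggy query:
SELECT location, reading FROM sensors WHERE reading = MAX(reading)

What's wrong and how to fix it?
Bug: MAX(reading) is an aggregate and cannot be used directly in WHERE

Fix: Use a subquery: WHERE reading = (SELECT MAX(reading) FROM sensors)

Corrected query:
SELECT location, reading FROM sensors WHERE reading = (SELECT MAX(reading) FROM sensors)

Result:
location | reading
---------+--------
Garage   | 96     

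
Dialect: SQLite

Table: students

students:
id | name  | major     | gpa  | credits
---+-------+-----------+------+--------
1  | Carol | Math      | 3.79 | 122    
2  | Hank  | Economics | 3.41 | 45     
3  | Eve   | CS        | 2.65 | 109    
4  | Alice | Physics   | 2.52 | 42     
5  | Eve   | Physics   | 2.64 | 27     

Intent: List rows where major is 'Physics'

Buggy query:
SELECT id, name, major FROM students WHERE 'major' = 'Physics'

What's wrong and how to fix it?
Bug: Single quotes denote string literals in SQL; the column name is being compared as a constant string

Fix: Remove the quotes around the column name (or use double quotes for an identifier)

Corrected query:
SELECT id, name, major FROM students WHERE major = 'Physics'

Result:
id | name  | major  
---+-------+--------
4  | Alice | Physics
5  | Eve   | Physics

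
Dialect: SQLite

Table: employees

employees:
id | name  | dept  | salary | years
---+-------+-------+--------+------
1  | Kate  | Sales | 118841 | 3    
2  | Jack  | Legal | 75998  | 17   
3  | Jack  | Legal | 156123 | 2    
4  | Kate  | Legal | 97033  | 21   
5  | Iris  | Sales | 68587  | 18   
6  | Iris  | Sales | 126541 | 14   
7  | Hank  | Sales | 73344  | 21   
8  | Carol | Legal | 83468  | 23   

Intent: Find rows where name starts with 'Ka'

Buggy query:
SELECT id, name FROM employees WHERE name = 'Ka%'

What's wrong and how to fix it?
Bug: '=' compares the literal string including the % character; pattern matching needs LIKE

Fix: Replace '=' with LIKE so 'Ka%' is treated as a pattern

Corrected query:
SELECT id, name FROM employees WHERE name LIKE 'Ka%'

Result:
id | name
---+-----
1  | Kate
4  | Kate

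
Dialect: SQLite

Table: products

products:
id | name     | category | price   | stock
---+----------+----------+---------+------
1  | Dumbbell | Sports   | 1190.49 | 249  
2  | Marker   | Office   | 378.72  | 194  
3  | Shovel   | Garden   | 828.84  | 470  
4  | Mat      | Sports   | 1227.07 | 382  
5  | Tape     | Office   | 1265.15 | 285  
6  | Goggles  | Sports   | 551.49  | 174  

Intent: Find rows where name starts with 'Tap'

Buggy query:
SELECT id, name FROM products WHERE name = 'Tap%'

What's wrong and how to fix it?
Bug: '=' compares the literal string including the % character; pattern matching needs LIKE

Fix: Use LIKE for wildcard pattern matching

Corrected query:
SELECT id, name FROM products WHERE name LIKE 'Tap%'

Result:
id | name
---+-----
5  | Tape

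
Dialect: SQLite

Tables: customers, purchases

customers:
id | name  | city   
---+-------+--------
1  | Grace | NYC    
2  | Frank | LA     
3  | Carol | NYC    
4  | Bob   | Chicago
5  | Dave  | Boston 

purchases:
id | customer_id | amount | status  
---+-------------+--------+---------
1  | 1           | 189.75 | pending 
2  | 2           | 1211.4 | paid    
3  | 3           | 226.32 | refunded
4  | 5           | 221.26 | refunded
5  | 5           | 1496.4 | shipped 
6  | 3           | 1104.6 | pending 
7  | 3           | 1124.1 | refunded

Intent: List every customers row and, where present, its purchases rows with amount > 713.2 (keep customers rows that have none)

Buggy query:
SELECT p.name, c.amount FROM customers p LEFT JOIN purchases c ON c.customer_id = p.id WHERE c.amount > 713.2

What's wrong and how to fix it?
Bug: Filtering c.amount in WHERE discards the NULL rows produced by LEFT JOIN, turning it into an inner join

Fix: Put 'c.amount > 713.2' in the JOIN's ON clause instead of WHERE

Corrected query:
SELECT p.name, c.amount FROM customers p LEFT JOIN purchases c ON c.customer_id = p.id AND c.amount > 713.2

Result:
name  | amount
------+-------
Grace | NULL  
Frank | 1211.4
Carol | 1104.6
Carol | 1124.1
Bob   | NULL  
Dave  | 1496.4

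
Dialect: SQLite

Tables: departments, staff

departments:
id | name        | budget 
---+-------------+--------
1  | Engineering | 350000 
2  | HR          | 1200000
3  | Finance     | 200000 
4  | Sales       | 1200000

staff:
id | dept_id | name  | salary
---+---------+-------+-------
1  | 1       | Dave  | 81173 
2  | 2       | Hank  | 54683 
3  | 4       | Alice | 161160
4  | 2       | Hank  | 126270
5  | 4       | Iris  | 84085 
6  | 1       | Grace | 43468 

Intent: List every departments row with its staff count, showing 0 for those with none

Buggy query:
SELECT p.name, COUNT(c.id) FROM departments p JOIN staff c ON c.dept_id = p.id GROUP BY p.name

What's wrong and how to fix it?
Bug: INNER JOIN drops departments rows that have no matching staff rows

Fix: Use LEFT JOIN so parents without children still appear (COUNT(c.id) gives 0)

Corrected query:
SELECT p.name, COUNT(c.id) FROM departments p LEFT JOIN staff c ON c.dept_id = p.id GROUP BY p.name

Result:
name        | COUNT(c.id)
------------+------------
Engineering | 2          
Finance     | 0          
HR          | 2          
Sales       | 2          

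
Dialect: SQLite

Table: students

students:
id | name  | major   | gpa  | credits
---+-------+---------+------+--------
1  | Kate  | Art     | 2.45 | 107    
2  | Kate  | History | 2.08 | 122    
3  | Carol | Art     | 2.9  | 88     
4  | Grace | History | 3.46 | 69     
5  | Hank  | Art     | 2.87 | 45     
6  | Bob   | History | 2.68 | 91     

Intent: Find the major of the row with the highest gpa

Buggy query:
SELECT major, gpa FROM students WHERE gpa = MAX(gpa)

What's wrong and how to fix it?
Bug: WHERE is evaluated per row; an aggregate over the whole table isn't defined there

Fix: Use a subquery: WHERE gpa = (SELECT MAX(gpa) FROM students)

Corrected query:
SELECT major, gpa FROM students WHERE gpa = (SELECT MAX(gpa) FROM students)

Result:
major   | gpa 
--------+-----
History | 3.46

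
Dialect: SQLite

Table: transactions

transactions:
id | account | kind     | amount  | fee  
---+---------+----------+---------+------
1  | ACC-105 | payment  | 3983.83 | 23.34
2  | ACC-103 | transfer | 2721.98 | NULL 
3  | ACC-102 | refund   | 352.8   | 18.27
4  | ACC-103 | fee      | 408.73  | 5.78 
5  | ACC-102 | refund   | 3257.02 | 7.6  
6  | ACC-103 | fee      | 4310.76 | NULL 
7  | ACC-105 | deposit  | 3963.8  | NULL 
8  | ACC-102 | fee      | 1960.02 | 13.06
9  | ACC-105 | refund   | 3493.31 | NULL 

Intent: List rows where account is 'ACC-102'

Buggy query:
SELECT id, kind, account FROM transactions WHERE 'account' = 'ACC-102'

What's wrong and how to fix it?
Bug: 'account' in single quotes is a string literal, not the column; the comparison is literal-vs-literal and never true

Fix: Reference the column as account without single quotes

Corrected query:
SELECT id, kind, account FROM transactions WHERE account = 'ACC-102'

Result:
id | kind   | account
---+--------+--------
3  | refund | ACC-102
5  | refund | ACC-102
8  | fee    | ACC-102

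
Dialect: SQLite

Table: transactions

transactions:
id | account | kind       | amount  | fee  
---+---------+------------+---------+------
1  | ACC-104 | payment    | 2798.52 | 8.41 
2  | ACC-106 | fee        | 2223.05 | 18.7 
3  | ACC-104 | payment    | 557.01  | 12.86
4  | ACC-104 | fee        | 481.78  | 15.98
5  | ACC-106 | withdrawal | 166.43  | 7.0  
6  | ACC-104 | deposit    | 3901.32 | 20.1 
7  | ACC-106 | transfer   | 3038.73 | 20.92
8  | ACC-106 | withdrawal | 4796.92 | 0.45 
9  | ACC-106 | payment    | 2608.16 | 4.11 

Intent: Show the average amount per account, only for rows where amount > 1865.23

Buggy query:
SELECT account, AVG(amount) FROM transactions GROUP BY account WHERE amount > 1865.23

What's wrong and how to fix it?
Bug: WHERE cannot follow GROUP BY

Fix: Place WHERE between FROM and GROUP BY

Corrected query:
SELECT account, AVG(amount) FROM transactions WHERE amount > 1865.23 GROUP BY account

Result:
account | AVG(amount)
--------+------------
ACC-104 | 3349.92    
ACC-106 | 3166.715   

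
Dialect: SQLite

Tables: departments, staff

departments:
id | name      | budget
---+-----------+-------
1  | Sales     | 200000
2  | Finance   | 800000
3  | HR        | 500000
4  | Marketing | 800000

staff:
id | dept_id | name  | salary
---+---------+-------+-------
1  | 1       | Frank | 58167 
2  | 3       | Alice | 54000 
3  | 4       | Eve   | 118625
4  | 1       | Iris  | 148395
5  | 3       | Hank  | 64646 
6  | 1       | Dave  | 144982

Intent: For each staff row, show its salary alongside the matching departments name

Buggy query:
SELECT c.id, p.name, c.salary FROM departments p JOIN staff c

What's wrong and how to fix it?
Bug: Missing join condition: each staff row is matched to all departments rows instead of just its own

Fix: Add ON c.dept_id = p.id to the JOIN

Corrected query:
SELECT c.id, p.name, c.salary FROM departments p JOIN staff c ON c.dept_id = p.id

Result:
id | name      | salary
---+-----------+-------
1  | Sales     | 58167 
2  | HR        | 54000 
3  | Marketing | 118625
4  | Sales     | 148395
5  | HR        | 64646 
6  | Sales     | 144982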